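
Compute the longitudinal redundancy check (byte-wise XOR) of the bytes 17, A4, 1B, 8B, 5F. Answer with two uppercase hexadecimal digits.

7C

XOR the bytes together:
  start with 0x17
  0x17 ⊕ 0xA4 = 0xB3
  0xB3 ⊕ 0x1B = 0xA8
  0xA8 ⊕ 0x8B = 0x23
  0x23 ⊕ 0x5F = 0x7C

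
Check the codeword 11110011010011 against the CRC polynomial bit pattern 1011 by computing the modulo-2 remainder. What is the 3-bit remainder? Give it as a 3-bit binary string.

Modulo-2 division of 11110011010011 by 1011:
  pos 0: 1111 XOR 1011 = 0100
  pos 1: 1000 XOR 1011 = 0011
  pos 3: 1101 XOR 1011 = 0110
  pos 4: 1101 XOR 1011 = 0110
  pos 5: 1100 XOR 1011 = 0111
  pos 6: 1111 XOR 1011 = 0100
  pos 7: 1000 XOR 1011 = 0011
  pos 9: 1101 XOR 1011 = 0110
  pos 10: 1101 XOR 1011 = 0110
Remainder = 110 (nonzero — an error is detected).

110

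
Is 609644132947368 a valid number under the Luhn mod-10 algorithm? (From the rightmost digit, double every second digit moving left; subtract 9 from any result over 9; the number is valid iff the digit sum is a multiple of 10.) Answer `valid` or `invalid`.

invalid

From the right, keep odd positions and double even positions (subtract 9 from any doubled value over 9):
  doubled (positions 2,4,...): 3 5 9 6 8 3 0 → sum 34
  kept (positions 1,3,...): 8 3 4 2 1 4 9 6 → sum 37
Total = 71.
71 mod 10 = 1, so the number is invalid.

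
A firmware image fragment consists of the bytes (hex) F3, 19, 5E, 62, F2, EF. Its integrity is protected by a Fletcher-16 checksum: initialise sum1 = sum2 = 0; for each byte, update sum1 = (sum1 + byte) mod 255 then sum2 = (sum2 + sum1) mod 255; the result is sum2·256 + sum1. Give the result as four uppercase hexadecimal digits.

Running sums (mod 255):
  after byte 0 (F3): sum1=243, sum2=243
  after byte 1 (19): sum1=13, sum2=1
  after byte 2 (5E): sum1=107, sum2=108
  after byte 3 (62): sum1=205, sum2=58
  after byte 4 (F2): sum1=192, sum2=250
  after byte 5 (EF): sum1=176, sum2=171
Checksum = sum2·256 + sum1 = 171·256 + 176 = 43952 = 0xABB0.

ABB0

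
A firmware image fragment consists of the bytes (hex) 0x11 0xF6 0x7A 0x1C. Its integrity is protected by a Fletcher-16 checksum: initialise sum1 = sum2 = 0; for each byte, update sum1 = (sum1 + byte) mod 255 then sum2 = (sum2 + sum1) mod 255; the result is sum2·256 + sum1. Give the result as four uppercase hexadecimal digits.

Running sums (mod 255):
  after byte 0 (0x11): sum1=17, sum2=17
  after byte 1 (0xF6): sum1=8, sum2=25
  after byte 2 (0x7A): sum1=130, sum2=155
  after byte 3 (0x1C): sum1=158, sum2=58
Checksum = sum2·256 + sum1 = 58·256 + 158 = 15006 = 0x3A9E.

3A9E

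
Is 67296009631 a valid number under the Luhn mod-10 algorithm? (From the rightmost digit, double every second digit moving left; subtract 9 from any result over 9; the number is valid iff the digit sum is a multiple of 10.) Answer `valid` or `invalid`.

valid

From the right, keep odd positions and double even positions (subtract 9 from any doubled value over 9):
  doubled (positions 2,4,...): 6 9 0 9 5 → sum 29
  kept (positions 1,3,...): 1 6 0 6 2 6 → sum 21
Total = 50.
50 mod 10 = 0, so the number is valid.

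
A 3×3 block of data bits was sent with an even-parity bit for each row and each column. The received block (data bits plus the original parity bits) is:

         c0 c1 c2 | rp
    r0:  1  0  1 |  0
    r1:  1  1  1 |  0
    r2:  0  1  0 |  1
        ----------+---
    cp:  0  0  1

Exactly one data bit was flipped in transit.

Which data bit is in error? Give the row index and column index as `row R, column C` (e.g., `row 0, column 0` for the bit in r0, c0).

row 1, column 2

Recompute each row's even parity and compare to rp:
  r0: data parity 0, sent rp 0 → ok
  r1: data parity 1, sent rp 0 → mismatch
  r2: data parity 1, sent rp 1 → ok
Recompute each column's even parity and compare to cp:
  c0: data parity 0, sent cp 0 → ok
  c1: data parity 0, sent cp 0 → ok
  c2: data parity 0, sent cp 1 → mismatch
Exactly one row (r1) and one column (c2) fail → the flipped bit is at their intersection.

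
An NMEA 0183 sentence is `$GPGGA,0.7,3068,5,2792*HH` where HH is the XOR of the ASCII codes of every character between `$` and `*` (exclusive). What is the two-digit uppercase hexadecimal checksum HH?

XOR the ASCII codes of the payload characters:
  'G' = 0x47 → acc = 0x47
  'P' = 0x50 → acc = 0x17
  'G' = 0x47 → acc = 0x50
  'G' = 0x47 → acc = 0x17
  'A' = 0x41 → acc = 0x56
  ',' = 0x2C → acc = 0x7A
  '0' = 0x30 → acc = 0x4A
  '.' = 0x2E → acc = 0x64
  '7' = 0x37 → acc = 0x53
  ',' = 0x2C → acc = 0x7F
  '3' = 0x33 → acc = 0x4C
  '0' = 0x30 → acc = 0x7C
  '6' = 0x36 → acc = 0x4A
  '8' = 0x38 → acc = 0x72
  ',' = 0x2C → acc = 0x5E
  '5' = 0x35 → acc = 0x6B
  ',' = 0x2C → acc = 0x47
  '2' = 0x32 → acc = 0x75
  '7' = 0x37 → acc = 0x42
  '9' = 0x39 → acc = 0x7B
  '2' = 0x32 → acc = 0x49
Checksum = 0x49.

49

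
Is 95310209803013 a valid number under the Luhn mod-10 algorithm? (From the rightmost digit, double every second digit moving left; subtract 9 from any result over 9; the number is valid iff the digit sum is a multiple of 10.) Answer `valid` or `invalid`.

From the right, keep odd positions and double even positions (subtract 9 from any doubled value over 9):
  doubled (positions 2,4,...): 2 6 7 0 0 6 9 → sum 30
  kept (positions 1,3,...): 3 0 0 9 2 1 5 → sum 20
Total = 50.
50 mod 10 = 0, so the number is valid.

valid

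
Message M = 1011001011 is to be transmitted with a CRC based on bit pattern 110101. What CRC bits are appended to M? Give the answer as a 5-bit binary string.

10100

Append 5 zeros: 101100101100000. Divide by 110101 (XOR where the leading bit is 1):
  pos 0: 101100 XOR 110101 = 011001
  pos 1: 110011 XOR 110101 = 000110
  pos 4: 110011 XOR 110101 = 000110
  pos 7: 110000 XOR 110101 = 000101
Remainder (last 5 bits) = 10100. This is the CRC / FCS.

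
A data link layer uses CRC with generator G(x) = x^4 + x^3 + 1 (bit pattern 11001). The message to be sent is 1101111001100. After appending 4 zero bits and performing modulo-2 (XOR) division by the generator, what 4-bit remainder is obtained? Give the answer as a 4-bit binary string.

1001

Append 4 zeros: 11011110011000000. Divide by 11001 (XOR where the leading bit is 1):
  pos 0: 11011 XOR 11001 = 00010
  pos 3: 10110 XOR 11001 = 01111
  pos 4: 11110 XOR 11001 = 00111
  pos 6: 11111 XOR 11001 = 00110
  pos 8: 11000 XOR 11001 = 00001
  pos 12: 10000 XOR 11001 = 01001
Remainder (last 4 bits) = 1001. This is the CRC / FCS.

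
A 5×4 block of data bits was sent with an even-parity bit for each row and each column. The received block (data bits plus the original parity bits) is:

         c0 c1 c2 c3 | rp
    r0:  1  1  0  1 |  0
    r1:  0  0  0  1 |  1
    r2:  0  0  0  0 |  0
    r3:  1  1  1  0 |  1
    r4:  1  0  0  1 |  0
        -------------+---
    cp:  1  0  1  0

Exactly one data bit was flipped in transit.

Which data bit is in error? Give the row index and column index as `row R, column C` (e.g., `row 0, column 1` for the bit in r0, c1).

row 0, column 3

Recompute each row's even parity and compare to rp:
  r0: data parity 1, sent rp 0 → mismatch
  r1: data parity 1, sent rp 1 → ok
  r2: data parity 0, sent rp 0 → ok
  r3: data parity 1, sent rp 1 → ok
  r4: data parity 0, sent rp 0 → ok
Recompute each column's even parity and compare to cp:
  c0: data parity 1, sent cp 1 → ok
  c1: data parity 0, sent cp 0 → ok
  c2: data parity 1, sent cp 1 → ok
  c3: data parity 1, sent cp 0 → mismatch
Exactly one row (r0) and one column (c3) fail → the flipped bit is at their intersection.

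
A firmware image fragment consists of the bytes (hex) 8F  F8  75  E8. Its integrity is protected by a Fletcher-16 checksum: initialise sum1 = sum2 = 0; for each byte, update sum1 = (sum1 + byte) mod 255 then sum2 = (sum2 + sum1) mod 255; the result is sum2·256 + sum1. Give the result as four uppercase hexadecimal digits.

FCE6

Running sums (mod 255):
  after byte 0 (8F): sum1=143, sum2=143
  after byte 1 (F8): sum1=136, sum2=24
  after byte 2 (75): sum1=253, sum2=22
  after byte 3 (E8): sum1=230, sum2=252
Checksum = sum2·256 + sum1 = 252·256 + 230 = 64742 = 0xFCE6.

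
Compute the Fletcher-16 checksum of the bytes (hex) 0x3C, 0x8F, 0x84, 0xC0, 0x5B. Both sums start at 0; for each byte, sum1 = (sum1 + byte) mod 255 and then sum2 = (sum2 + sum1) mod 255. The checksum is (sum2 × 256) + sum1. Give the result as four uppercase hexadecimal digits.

D56C

Running sums (mod 255):
  after byte 0 (0x3C): sum1=60, sum2=60
  after byte 1 (0x8F): sum1=203, sum2=8
  after byte 2 (0x84): sum1=80, sum2=88
  after byte 3 (0xC0): sum1=17, sum2=105
  after byte 4 (0x5B): sum1=108, sum2=213
Checksum = sum2·256 + sum1 = 213·256 + 108 = 54636 = 0xD56C.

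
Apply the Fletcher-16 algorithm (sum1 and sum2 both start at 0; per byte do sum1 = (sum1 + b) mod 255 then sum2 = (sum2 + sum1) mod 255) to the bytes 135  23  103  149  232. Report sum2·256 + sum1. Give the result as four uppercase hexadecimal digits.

4C84

Running sums (mod 255):
  after byte 0 (135): sum1=135, sum2=135
  after byte 1 (23): sum1=158, sum2=38
  after byte 2 (103): sum1=6, sum2=44
  after byte 3 (149): sum1=155, sum2=199
  after byte 4 (232): sum1=132, sum2=76
Checksum = sum2·256 + sum1 = 76·256 + 132 = 19588 = 0x4C84.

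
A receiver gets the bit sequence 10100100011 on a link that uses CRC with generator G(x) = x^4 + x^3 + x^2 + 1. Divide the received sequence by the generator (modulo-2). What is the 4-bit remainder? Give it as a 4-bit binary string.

1110

Modulo-2 division of 10100100011 by 11101:
  pos 0: 10100 XOR 11101 = 01001
  pos 1: 10011 XOR 11101 = 01110
  pos 2: 11100 XOR 11101 = 00001
  pos 6: 10011 XOR 11101 = 01110
Remainder = 1110 (nonzero — an error is detected).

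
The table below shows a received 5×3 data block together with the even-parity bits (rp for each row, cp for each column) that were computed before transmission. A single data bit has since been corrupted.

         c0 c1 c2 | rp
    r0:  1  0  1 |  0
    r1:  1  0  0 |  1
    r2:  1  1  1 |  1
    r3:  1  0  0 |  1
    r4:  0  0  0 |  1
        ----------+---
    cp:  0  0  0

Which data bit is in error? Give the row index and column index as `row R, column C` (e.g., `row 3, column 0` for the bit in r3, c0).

Recompute each row's even parity and compare to rp:
  r0: data parity 0, sent rp 0 → ok
  r1: data parity 1, sent rp 1 → ok
  r2: data parity 1, sent rp 1 → ok
  r3: data parity 1, sent rp 1 → ok
  r4: data parity 0, sent rp 1 → mismatch
Recompute each column's even parity and compare to cp:
  c0: data parity 0, sent cp 0 → ok
  c1: data parity 1, sent cp 0 → mismatch
  c2: data parity 0, sent cp 0 → ok
Exactly one row (r4) and one column (c1) fail → the flipped bit is at their intersection.

row 4, column 1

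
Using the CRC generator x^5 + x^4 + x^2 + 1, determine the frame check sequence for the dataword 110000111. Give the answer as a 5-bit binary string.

10000

Append 5 zeros: 11000011100000. Divide by 110101 (XOR where the leading bit is 1):
  pos 0: 110000 XOR 110101 = 000101
  pos 3: 101111 XOR 110101 = 011010
  pos 4: 110100 XOR 110101 = 000001
Remainder (last 5 bits) = 10000. This is the CRC / FCS.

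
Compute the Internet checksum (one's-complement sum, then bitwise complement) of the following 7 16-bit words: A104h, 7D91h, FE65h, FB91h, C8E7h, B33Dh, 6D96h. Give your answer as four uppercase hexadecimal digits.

One's-complement addition (fold any carry out of bit 15 back into bit 0):
  0xA104 + 0x7D91 = 0x11E95 → wrap carry → 0x1E96
  0x1E96 + 0xFE65 = 0x11CFB → wrap carry → 0x1CFC
  0x1CFC + 0xFB91 = 0x1188D → wrap carry → 0x188E
  0x188E + 0xC8E7 = 0x0E175
  0xE175 + 0xB33D = 0x194B2 → wrap carry → 0x94B3
  0x94B3 + 0x6D96 = 0x10249 → wrap carry → 0x024A
One's-complement sum = 0x024A.
Checksum = ~0x024A & 0xFFFF = 0xFDB5.

FDB5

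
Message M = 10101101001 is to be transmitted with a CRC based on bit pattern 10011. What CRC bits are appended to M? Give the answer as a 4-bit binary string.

Append 4 zeros: 101011010010000. Divide by 10011 (XOR where the leading bit is 1):
  pos 0: 10101 XOR 10011 = 00110
  pos 2: 11010 XOR 10011 = 01001
  pos 3: 10011 XOR 10011 = 00000
  pos 10: 10000 XOR 10011 = 00011
Remainder (last 4 bits) = 0011. This is the CRC / FCS.

0011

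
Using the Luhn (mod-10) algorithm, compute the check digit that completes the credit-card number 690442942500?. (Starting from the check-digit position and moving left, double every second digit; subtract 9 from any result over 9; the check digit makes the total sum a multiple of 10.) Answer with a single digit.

Partial digits right→left: 0 0 5 2 4 9 2 4 4 0 9 6
Double every second digit counting from the check-digit position (so the 1st, 3rd, 5th, ... of the partial from the right).
  doubled (with −9 where >9): 0 1 8 4 8 9 → sum 30
  kept as-is: 0 2 9 4 0 6 → sum 21
Total = 30 + 21 = 51.
Check digit = (10 − (51 mod 10)) mod 10 = 9.

9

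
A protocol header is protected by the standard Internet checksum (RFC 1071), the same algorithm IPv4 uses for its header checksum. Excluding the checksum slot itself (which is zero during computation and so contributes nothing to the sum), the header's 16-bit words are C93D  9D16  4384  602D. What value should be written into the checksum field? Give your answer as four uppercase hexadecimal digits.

One's-complement addition (fold any carry out of bit 15 back into bit 0):
  0xC93D + 0x9D16 = 0x16653 → wrap carry → 0x6654
  0x6654 + 0x4384 = 0x0A9D8
  0xA9D8 + 0x602D = 0x10A05 → wrap carry → 0x0A06
One's-complement sum = 0x0A06.
Checksum = ~0x0A06 & 0xFFFF = 0xF5F9.

F5F9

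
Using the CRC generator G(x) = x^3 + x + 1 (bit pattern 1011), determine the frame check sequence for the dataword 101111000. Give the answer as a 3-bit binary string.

100

Append 3 zeros: 101111000000. Divide by 1011 (XOR where the leading bit is 1):
  pos 0: 1011 XOR 1011 = 0000
  pos 4: 1100 XOR 1011 = 0111
  pos 5: 1110 XOR 1011 = 0101
  pos 6: 1010 XOR 1011 = 0001
Remainder (last 3 bits) = 100. This is the CRC / FCS.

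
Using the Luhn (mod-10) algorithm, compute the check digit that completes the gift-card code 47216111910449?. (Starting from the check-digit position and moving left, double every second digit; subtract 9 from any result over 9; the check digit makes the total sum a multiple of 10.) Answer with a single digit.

Partial digits right→left: 9 4 4 0 1 9 1 1 1 6 1 2 7 4
Double every second digit counting from the check-digit position (so the 1st, 3rd, 5th, ... of the partial from the right).
  doubled (with −9 where >9): 9 8 2 2 2 2 5 → sum 30
  kept as-is: 4 0 9 1 6 2 4 → sum 26
Total = 30 + 26 = 56.
Check digit = (10 − (56 mod 10)) mod 10 = 4.

4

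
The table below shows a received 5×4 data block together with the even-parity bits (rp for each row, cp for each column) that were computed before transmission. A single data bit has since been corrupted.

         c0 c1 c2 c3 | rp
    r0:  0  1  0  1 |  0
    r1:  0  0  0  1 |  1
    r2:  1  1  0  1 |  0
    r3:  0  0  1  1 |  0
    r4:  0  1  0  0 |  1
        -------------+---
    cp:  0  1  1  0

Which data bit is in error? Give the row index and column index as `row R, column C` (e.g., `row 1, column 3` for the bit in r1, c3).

row 2, column 0

Recompute each row's even parity and compare to rp:
  r0: data parity 0, sent rp 0 → ok
  r1: data parity 1, sent rp 1 → ok
  r2: data parity 1, sent rp 0 → mismatch
  r3: data parity 0, sent rp 0 → ok
  r4: data parity 1, sent rp 1 → ok
Recompute each column's even parity and compare to cp:
  c0: data parity 1, sent cp 0 → mismatch
  c1: data parity 1, sent cp 1 → ok
  c2: data parity 1, sent cp 1 → ok
  c3: data parity 0, sent cp 0 → ok
Exactly one row (r2) and one column (c0) fail → the flipped bit is at their intersection.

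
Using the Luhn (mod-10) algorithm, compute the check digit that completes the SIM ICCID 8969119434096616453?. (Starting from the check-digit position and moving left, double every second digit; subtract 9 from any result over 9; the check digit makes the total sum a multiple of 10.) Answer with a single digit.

Partial digits right→left: 3 5 4 6 1 6 6 9 0 4 3 4 9 1 1 9 6 9 8
Double every second digit counting from the check-digit position (so the 1st, 3rd, 5th, ... of the partial from the right).
  doubled (with −9 where >9): 6 8 2 3 0 6 9 2 3 7 → sum 46
  kept as-is: 5 6 6 9 4 4 1 9 9 → sum 53
Total = 46 + 53 = 99.
Check digit = (10 − (99 mod 10)) mod 10 = 1.

1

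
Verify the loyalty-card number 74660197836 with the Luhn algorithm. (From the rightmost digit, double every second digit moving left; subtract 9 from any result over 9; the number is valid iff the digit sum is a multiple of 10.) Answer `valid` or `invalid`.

From the right, keep odd positions and double even positions (subtract 9 from any doubled value over 9):
  doubled (positions 2,4,...): 6 5 2 3 8 → sum 24
  kept (positions 1,3,...): 6 8 9 0 6 7 → sum 36
Total = 60.
60 mod 10 = 0, so the number is valid.

valid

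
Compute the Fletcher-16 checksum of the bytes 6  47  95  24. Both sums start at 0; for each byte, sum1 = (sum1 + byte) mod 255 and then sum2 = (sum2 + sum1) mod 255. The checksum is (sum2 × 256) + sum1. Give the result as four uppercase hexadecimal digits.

Running sums (mod 255):
  after byte 0 (6): sum1=6, sum2=6
  after byte 1 (47): sum1=53, sum2=59
  after byte 2 (95): sum1=148, sum2=207
  after byte 3 (24): sum1=172, sum2=124
Checksum = sum2·256 + sum1 = 124·256 + 172 = 31916 = 0x7CAC.

7CAC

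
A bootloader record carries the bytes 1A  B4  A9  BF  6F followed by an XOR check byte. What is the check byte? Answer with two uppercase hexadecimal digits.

XOR the bytes together:
  start with 0x1A
  0x1A ⊕ 0xB4 = 0xAE
  0xAE ⊕ 0xA9 = 0x07
  0x07 ⊕ 0xBF = 0xB8
  0xB8 ⊕ 0x6F = 0xD7

D7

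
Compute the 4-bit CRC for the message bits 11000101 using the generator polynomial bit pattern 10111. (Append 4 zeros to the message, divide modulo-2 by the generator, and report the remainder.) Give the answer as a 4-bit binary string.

Append 4 zeros: 110001010000. Divide by 10111 (XOR where the leading bit is 1):
  pos 0: 11000 XOR 10111 = 01111
  pos 1: 11111 XOR 10111 = 01000
  pos 2: 10000 XOR 10111 = 00111
  pos 4: 11110 XOR 10111 = 01001
  pos 5: 10010 XOR 10111 = 00101
  pos 7: 10100 XOR 10111 = 00011
Remainder (last 4 bits) = 0011. This is the CRC / FCS.

0011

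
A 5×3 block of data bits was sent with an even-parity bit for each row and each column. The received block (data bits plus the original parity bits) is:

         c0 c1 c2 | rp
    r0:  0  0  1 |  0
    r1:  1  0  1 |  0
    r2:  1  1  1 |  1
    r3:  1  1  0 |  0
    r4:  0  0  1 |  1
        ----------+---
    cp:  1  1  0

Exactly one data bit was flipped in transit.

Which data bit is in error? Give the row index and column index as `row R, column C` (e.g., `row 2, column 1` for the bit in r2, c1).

row 0, column 1

Recompute each row's even parity and compare to rp:
  r0: data parity 1, sent rp 0 → mismatch
  r1: data parity 0, sent rp 0 → ok
  r2: data parity 1, sent rp 1 → ok
  r3: data parity 0, sent rp 0 → ok
  r4: data parity 1, sent rp 1 → ok
Recompute each column's even parity and compare to cp:
  c0: data parity 1, sent cp 1 → ok
  c1: data parity 0, sent cp 1 → mismatch
  c2: data parity 0, sent cp 0 → ok
Exactly one row (r0) and one column (c1) fail → the flipped bit is at their intersection.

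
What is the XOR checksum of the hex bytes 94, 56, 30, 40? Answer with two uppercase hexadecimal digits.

XOR the bytes together:
  start with 0x94
  0x94 ⊕ 0x56 = 0xC2
  0xC2 ⊕ 0x30 = 0xF2
  0xF2 ⊕ 0x40 = 0xB2

B2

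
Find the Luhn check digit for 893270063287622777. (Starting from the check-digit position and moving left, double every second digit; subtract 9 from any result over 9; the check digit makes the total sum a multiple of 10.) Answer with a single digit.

Partial digits right→left: 7 7 7 2 2 6 7 8 2 3 6 0 0 7 2 3 9 8
Double every second digit counting from the check-digit position (so the 1st, 3rd, 5th, ... of the partial from the right).
  doubled (with −9 where >9): 5 5 4 5 4 3 0 4 9 → sum 39
  kept as-is: 7 2 6 8 3 0 7 3 8 → sum 44
Total = 39 + 44 = 83.
Check digit = (10 − (83 mod 10)) mod 10 = 7.

7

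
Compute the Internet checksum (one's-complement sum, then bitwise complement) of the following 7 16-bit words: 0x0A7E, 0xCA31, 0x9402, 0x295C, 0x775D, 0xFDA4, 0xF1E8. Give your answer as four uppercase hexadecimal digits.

One's-complement addition (fold any carry out of bit 15 back into bit 0):
  0x0A7E + 0xCA31 = 0x0D4AF
  0xD4AF + 0x9402 = 0x168B1 → wrap carry → 0x68B2
  0x68B2 + 0x295C = 0x0920E
  0x920E + 0x775D = 0x1096B → wrap carry → 0x096C
  0x096C + 0xFDA4 = 0x10710 → wrap carry → 0x0711
  0x0711 + 0xF1E8 = 0x0F8F9
One's-complement sum = 0xF8F9.
Checksum = ~0xF8F9 & 0xFFFF = 0x0706.

0706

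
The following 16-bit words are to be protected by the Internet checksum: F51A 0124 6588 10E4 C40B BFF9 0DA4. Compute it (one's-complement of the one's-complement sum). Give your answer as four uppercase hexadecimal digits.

One's-complement addition (fold any carry out of bit 15 back into bit 0):
  0xF51A + 0x0124 = 0x0F63E
  0xF63E + 0x6588 = 0x15BC6 → wrap carry → 0x5BC7
  0x5BC7 + 0x10E4 = 0x06CAB
  0x6CAB + 0xC40B = 0x130B6 → wrap carry → 0x30B7
  0x30B7 + 0xBFF9 = 0x0F0B0
  0xF0B0 + 0x0DA4 = 0x0FE54
One's-complement sum = 0xFE54.
Checksum = ~0xFE54 & 0xFFFF = 0x01AB.

01AB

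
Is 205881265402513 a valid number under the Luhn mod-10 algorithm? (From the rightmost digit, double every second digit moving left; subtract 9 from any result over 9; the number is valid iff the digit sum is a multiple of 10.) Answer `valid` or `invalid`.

From the right, keep odd positions and double even positions (subtract 9 from any doubled value over 9):
  doubled (positions 2,4,...): 2 4 8 3 2 7 0 → sum 26
  kept (positions 1,3,...): 3 5 0 5 2 8 5 2 → sum 30
Total = 56.
56 mod 10 = 6, so the number is invalid.

invalid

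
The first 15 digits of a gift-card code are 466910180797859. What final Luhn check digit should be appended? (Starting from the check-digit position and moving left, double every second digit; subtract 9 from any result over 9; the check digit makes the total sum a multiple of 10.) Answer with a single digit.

8

Partial digits right→left: 9 5 8 7 9 7 0 8 1 0 1 9 6 6 4
Double every second digit counting from the check-digit position (so the 1st, 3rd, 5th, ... of the partial from the right).
  doubled (with −9 where >9): 9 7 9 0 2 2 3 8 → sum 40
  kept as-is: 5 7 7 8 0 9 6 → sum 42
Total = 40 + 42 = 82.
Check digit = (10 − (82 mod 10)) mod 10 = 8.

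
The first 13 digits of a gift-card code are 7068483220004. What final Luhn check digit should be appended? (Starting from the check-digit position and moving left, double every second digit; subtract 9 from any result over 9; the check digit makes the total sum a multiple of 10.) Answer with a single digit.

8

Partial digits right→left: 4 0 0 0 2 2 3 8 4 8 6 0 7
Double every second digit counting from the check-digit position (so the 1st, 3rd, 5th, ... of the partial from the right).
  doubled (with −9 where >9): 8 0 4 6 8 3 5 → sum 34
  kept as-is: 0 0 2 8 8 0 → sum 18
Total = 34 + 18 = 52.
Check digit = (10 − (52 mod 10)) mod 10 = 8.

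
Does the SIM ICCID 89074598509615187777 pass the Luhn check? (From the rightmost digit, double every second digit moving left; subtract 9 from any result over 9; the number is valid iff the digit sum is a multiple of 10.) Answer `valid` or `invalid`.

valid

From the right, keep odd positions and double even positions (subtract 9 from any doubled value over 9):
  doubled (positions 2,4,...): 5 5 2 2 9 1 9 8 0 7 → sum 48
  kept (positions 1,3,...): 7 7 8 5 6 0 8 5 7 9 → sum 62
Total = 110.
110 mod 10 = 0, so the number is valid.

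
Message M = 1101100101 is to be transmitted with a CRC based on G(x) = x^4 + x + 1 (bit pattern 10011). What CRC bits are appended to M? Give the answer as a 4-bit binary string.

Append 4 zeros: 11011001010000. Divide by 10011 (XOR where the leading bit is 1):
  pos 0: 11011 XOR 10011 = 01000
  pos 1: 10000 XOR 10011 = 00011
  pos 4: 11010 XOR 10011 = 01001
  pos 5: 10011 XOR 10011 = 00000
Remainder (last 4 bits) = 0000. This is the CRC / FCS.

0000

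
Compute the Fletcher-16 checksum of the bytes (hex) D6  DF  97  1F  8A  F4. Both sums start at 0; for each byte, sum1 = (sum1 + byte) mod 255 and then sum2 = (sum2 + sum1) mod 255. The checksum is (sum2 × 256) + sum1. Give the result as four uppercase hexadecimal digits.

Running sums (mod 255):
  after byte 0 (D6): sum1=214, sum2=214
  after byte 1 (DF): sum1=182, sum2=141
  after byte 2 (97): sum1=78, sum2=219
  after byte 3 (1F): sum1=109, sum2=73
  after byte 4 (8A): sum1=247, sum2=65
  after byte 5 (F4): sum1=236, sum2=46
Checksum = sum2·256 + sum1 = 46·256 + 236 = 12012 = 0x2EEC.

2EEC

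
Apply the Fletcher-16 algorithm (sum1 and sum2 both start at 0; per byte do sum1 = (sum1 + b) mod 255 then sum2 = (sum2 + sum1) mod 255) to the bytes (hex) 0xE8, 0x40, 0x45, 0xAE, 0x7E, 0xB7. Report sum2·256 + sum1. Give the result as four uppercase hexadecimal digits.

8C53

Running sums (mod 255):
  after byte 0 (0xE8): sum1=232, sum2=232
  after byte 1 (0x40): sum1=41, sum2=18
  after byte 2 (0x45): sum1=110, sum2=128
  after byte 3 (0xAE): sum1=29, sum2=157
  after byte 4 (0x7E): sum1=155, sum2=57
  after byte 5 (0xB7): sum1=83, sum2=140
Checksum = sum2·256 + sum1 = 140·256 + 83 = 35923 = 0x8C53.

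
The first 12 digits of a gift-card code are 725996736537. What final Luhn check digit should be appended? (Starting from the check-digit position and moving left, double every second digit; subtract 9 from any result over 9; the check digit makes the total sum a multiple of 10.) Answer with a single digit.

5

Partial digits right→left: 7 3 5 6 3 7 6 9 9 5 2 7
Double every second digit counting from the check-digit position (so the 1st, 3rd, 5th, ... of the partial from the right).
  doubled (with −9 where >9): 5 1 6 3 9 4 → sum 28
  kept as-is: 3 6 7 9 5 7 → sum 37
Total = 28 + 37 = 65.
Check digit = (10 − (65 mod 10)) mod 10 = 5.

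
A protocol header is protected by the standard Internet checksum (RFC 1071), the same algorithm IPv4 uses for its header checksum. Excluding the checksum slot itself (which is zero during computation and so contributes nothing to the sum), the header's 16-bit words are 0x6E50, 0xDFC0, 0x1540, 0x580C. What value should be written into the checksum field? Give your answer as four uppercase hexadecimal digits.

One's-complement addition (fold any carry out of bit 15 back into bit 0):
  0x6E50 + 0xDFC0 = 0x14E10 → wrap carry → 0x4E11
  0x4E11 + 0x1540 = 0x06351
  0x6351 + 0x580C = 0x0BB5D
One's-complement sum = 0xBB5D.
Checksum = ~0xBB5D & 0xFFFF = 0x44A2.

44A2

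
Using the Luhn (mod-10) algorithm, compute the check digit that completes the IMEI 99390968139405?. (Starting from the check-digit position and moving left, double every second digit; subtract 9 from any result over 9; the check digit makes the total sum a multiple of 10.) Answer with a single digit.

3

Partial digits right→left: 5 0 4 9 3 1 8 6 9 0 9 3 9 9
Double every second digit counting from the check-digit position (so the 1st, 3rd, 5th, ... of the partial from the right).
  doubled (with −9 where >9): 1 8 6 7 9 9 9 → sum 49
  kept as-is: 0 9 1 6 0 3 9 → sum 28
Total = 49 + 28 = 77.
Check digit = (10 − (77 mod 10)) mod 10 = 3.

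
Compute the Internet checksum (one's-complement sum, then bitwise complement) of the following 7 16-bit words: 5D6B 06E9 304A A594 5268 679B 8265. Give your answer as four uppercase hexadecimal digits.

One's-complement addition (fold any carry out of bit 15 back into bit 0):
  0x5D6B + 0x06E9 = 0x06454
  0x6454 + 0x304A = 0x0949E
  0x949E + 0xA594 = 0x13A32 → wrap carry → 0x3A33
  0x3A33 + 0x5268 = 0x08C9B
  0x8C9B + 0x679B = 0x0F436
  0xF436 + 0x8265 = 0x1769B → wrap carry → 0x769C
One's-complement sum = 0x769C.
Checksum = ~0x769C & 0xFFFF = 0x8963.

8963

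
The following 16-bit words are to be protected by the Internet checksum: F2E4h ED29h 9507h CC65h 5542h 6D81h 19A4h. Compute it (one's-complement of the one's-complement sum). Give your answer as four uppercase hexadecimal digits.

E21B

One's-complement addition (fold any carry out of bit 15 back into bit 0):
  0xF2E4 + 0xED29 = 0x1E00D → wrap carry → 0xE00E
  0xE00E + 0x9507 = 0x17515 → wrap carry → 0x7516
  0x7516 + 0xCC65 = 0x1417B → wrap carry → 0x417C
  0x417C + 0x5542 = 0x096BE
  0x96BE + 0x6D81 = 0x1043F → wrap carry → 0x0440
  0x0440 + 0x19A4 = 0x01DE4
One's-complement sum = 0x1DE4.
Checksum = ~0x1DE4 & 0xFFFF = 0xE21B.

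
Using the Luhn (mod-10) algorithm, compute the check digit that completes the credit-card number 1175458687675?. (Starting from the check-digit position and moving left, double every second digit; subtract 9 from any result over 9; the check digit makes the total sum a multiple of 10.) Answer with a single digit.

Partial digits right→left: 5 7 6 7 8 6 8 5 4 5 7 1 1
Double every second digit counting from the check-digit position (so the 1st, 3rd, 5th, ... of the partial from the right).
  doubled (with −9 where >9): 1 3 7 7 8 5 2 → sum 33
  kept as-is: 7 7 6 5 5 1 → sum 31
Total = 33 + 31 = 64.
Check digit = (10 − (64 mod 10)) mod 10 = 6.

6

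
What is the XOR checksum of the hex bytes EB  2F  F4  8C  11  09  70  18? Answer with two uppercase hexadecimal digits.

CC

XOR the bytes together:
  start with 0xEB
  0xEB ⊕ 0x2F = 0xC4
  0xC4 ⊕ 0xF4 = 0x30
  0x30 ⊕ 0x8C = 0xBC
  0xBC ⊕ 0x11 = 0xAD
  0xAD ⊕ 0x09 = 0xA4
  0xA4 ⊕ 0x70 = 0xD4
  0xD4 ⊕ 0x18 = 0xCC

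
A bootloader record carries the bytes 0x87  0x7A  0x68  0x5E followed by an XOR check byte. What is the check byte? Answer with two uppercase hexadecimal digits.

XOR the bytes together:
  start with 0x87
  0x87 ⊕ 0x7A = 0xFD
  0xFD ⊕ 0x68 = 0x95
  0x95 ⊕ 0x5E = 0xCB

CB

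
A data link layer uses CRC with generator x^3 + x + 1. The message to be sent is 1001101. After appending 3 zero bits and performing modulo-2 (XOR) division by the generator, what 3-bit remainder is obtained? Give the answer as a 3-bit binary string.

Append 3 zeros: 1001101000. Divide by 1011 (XOR where the leading bit is 1):
  pos 0: 1001 XOR 1011 = 0010
  pos 2: 1010 XOR 1011 = 0001
  pos 5: 1100 XOR 1011 = 0111
  pos 6: 1110 XOR 1011 = 0101
Remainder (last 3 bits) = 101. This is the CRC / FCS.

101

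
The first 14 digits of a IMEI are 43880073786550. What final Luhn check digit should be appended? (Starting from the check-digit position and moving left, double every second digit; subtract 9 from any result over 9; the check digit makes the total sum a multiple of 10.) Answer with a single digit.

Partial digits right→left: 0 5 5 6 8 7 3 7 0 0 8 8 3 4
Double every second digit counting from the check-digit position (so the 1st, 3rd, 5th, ... of the partial from the right).
  doubled (with −9 where >9): 0 1 7 6 0 7 6 → sum 27
  kept as-is: 5 6 7 7 0 8 4 → sum 37
Total = 27 + 37 = 64.
Check digit = (10 − (64 mod 10)) mod 10 = 6.

6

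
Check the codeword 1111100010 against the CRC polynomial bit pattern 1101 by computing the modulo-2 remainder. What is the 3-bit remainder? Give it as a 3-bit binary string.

Modulo-2 division of 1111100010 by 1101:
  pos 0: 1111 XOR 1101 = 0010
  pos 2: 1010 XOR 1101 = 0111
  pos 3: 1110 XOR 1101 = 0011
  pos 5: 1101 XOR 1101 = 0000
Remainder = 000 (zero — the frame passes the CRC check).

000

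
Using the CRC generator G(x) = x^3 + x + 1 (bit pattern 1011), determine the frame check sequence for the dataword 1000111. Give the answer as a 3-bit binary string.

110

Append 3 zeros: 1000111000. Divide by 1011 (XOR where the leading bit is 1):
  pos 0: 1000 XOR 1011 = 0011
  pos 2: 1111 XOR 1011 = 0100
  pos 3: 1001 XOR 1011 = 0010
  pos 5: 1000 XOR 1011 = 0011
Remainder (last 3 bits) = 110. This is the CRC / FCS.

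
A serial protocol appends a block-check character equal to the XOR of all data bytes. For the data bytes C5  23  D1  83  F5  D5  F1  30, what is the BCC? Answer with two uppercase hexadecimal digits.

55

XOR the bytes together:
  start with 0xC5
  0xC5 ⊕ 0x23 = 0xE6
  0xE6 ⊕ 0xD1 = 0x37
  0x37 ⊕ 0x83 = 0xB4
  0xB4 ⊕ 0xF5 = 0x41
  0x41 ⊕ 0xD5 = 0x94
  0x94 ⊕ 0xF1 = 0x65
  0x65 ⊕ 0x30 = 0x55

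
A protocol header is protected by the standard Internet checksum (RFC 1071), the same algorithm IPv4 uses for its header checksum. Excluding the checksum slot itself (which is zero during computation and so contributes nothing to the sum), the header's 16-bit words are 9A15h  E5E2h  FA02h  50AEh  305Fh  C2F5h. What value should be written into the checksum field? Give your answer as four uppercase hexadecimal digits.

One's-complement addition (fold any carry out of bit 15 back into bit 0):
  0x9A15 + 0xE5E2 = 0x17FF7 → wrap carry → 0x7FF8
  0x7FF8 + 0xFA02 = 0x179FA → wrap carry → 0x79FB
  0x79FB + 0x50AE = 0x0CAA9
  0xCAA9 + 0x305F = 0x0FB08
  0xFB08 + 0xC2F5 = 0x1BDFD → wrap carry → 0xBDFE
One's-complement sum = 0xBDFE.
Checksum = ~0xBDFE & 0xFFFF = 0x4201.

4201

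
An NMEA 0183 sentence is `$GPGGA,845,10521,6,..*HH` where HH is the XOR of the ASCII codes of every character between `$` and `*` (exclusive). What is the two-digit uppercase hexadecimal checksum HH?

XOR the ASCII codes of the payload characters:
  'G' = 0x47 → acc = 0x47
  'P' = 0x50 → acc = 0x17
  'G' = 0x47 → acc = 0x50
  'G' = 0x47 → acc = 0x17
  'A' = 0x41 → acc = 0x56
  ',' = 0x2C → acc = 0x7A
  '8' = 0x38 → acc = 0x42
  '4' = 0x34 → acc = 0x76
  '5' = 0x35 → acc = 0x43
  ',' = 0x2C → acc = 0x6F
  '1' = 0x31 → acc = 0x5E
  '0' = 0x30 → acc = 0x6E
  '5' = 0x35 → acc = 0x5B
  '2' = 0x32 → acc = 0x69
  '1' = 0x31 → acc = 0x58
  ',' = 0x2C → acc = 0x74
  '6' = 0x36 → acc = 0x42
  ',' = 0x2C → acc = 0x6E
  '.' = 0x2E → acc = 0x40
  '.' = 0x2E → acc = 0x6E
Checksum = 0x6E.

6E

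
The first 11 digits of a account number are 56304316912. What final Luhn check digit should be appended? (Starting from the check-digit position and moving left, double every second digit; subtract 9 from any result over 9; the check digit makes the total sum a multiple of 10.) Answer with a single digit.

Partial digits right→left: 2 1 9 6 1 3 4 0 3 6 5
Double every second digit counting from the check-digit position (so the 1st, 3rd, 5th, ... of the partial from the right).
  doubled (with −9 where >9): 4 9 2 8 6 1 → sum 30
  kept as-is: 1 6 3 0 6 → sum 16
Total = 30 + 16 = 46.
Check digit = (10 − (46 mod 10)) mod 10 = 4.

4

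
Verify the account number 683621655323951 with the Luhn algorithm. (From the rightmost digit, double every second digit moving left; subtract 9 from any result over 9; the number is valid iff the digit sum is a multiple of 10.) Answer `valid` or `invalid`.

From the right, keep odd positions and double even positions (subtract 9 from any doubled value over 9):
  doubled (positions 2,4,...): 1 6 6 1 2 3 7 → sum 26
  kept (positions 1,3,...): 1 9 2 5 6 2 3 6 → sum 34
Total = 60.
60 mod 10 = 0, so the number is valid.

valid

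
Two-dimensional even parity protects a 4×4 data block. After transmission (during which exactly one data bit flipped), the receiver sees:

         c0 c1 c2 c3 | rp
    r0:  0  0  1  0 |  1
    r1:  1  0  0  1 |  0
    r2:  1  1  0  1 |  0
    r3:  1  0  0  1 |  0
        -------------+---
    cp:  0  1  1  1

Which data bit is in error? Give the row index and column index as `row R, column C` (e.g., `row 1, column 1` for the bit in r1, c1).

row 2, column 0

Recompute each row's even parity and compare to rp:
  r0: data parity 1, sent rp 1 → ok
  r1: data parity 0, sent rp 0 → ok
  r2: data parity 1, sent rp 0 → mismatch
  r3: data parity 0, sent rp 0 → ok
Recompute each column's even parity and compare to cp:
  c0: data parity 1, sent cp 0 → mismatch
  c1: data parity 1, sent cp 1 → ok
  c2: data parity 1, sent cp 1 → ok
  c3: data parity 1, sent cp 1 → ok
Exactly one row (r2) and one column (c0) fail → the flipped bit is at their intersection.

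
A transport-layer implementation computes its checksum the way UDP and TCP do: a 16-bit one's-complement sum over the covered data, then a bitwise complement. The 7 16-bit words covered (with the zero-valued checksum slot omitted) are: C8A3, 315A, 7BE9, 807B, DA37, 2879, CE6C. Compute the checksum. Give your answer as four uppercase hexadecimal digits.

One's-complement addition (fold any carry out of bit 15 back into bit 0):
  0xC8A3 + 0x315A = 0x0F9FD
  0xF9FD + 0x7BE9 = 0x175E6 → wrap carry → 0x75E7
  0x75E7 + 0x807B = 0x0F662
  0xF662 + 0xDA37 = 0x1D099 → wrap carry → 0xD09A
  0xD09A + 0x2879 = 0x0F913
  0xF913 + 0xCE6C = 0x1C77F → wrap carry → 0xC780
One's-complement sum = 0xC780.
Checksum = ~0xC780 & 0xFFFF = 0x387F.

387F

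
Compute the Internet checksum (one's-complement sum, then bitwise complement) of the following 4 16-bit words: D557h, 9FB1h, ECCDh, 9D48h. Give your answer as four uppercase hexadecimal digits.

One's-complement addition (fold any carry out of bit 15 back into bit 0):
  0xD557 + 0x9FB1 = 0x17508 → wrap carry → 0x7509
  0x7509 + 0xECCD = 0x161D6 → wrap carry → 0x61D7
  0x61D7 + 0x9D48 = 0x0FF1F
One's-complement sum = 0xFF1F.
Checksum = ~0xFF1F & 0xFFFF = 0x00E0.

00E0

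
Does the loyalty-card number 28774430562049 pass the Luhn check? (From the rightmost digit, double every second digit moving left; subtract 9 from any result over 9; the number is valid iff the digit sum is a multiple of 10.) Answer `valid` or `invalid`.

valid

From the right, keep odd positions and double even positions (subtract 9 from any doubled value over 9):
  doubled (positions 2,4,...): 8 4 1 6 8 5 4 → sum 36
  kept (positions 1,3,...): 9 0 6 0 4 7 8 → sum 34
Total = 70.
70 mod 10 = 0, so the number is valid.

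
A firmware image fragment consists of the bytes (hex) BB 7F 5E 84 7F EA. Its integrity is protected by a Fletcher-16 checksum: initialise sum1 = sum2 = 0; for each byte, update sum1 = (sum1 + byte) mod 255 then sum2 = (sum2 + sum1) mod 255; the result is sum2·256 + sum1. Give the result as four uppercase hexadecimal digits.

D488

Running sums (mod 255):
  after byte 0 (BB): sum1=187, sum2=187
  after byte 1 (7F): sum1=59, sum2=246
  after byte 2 (5E): sum1=153, sum2=144
  after byte 3 (84): sum1=30, sum2=174
  after byte 4 (7F): sum1=157, sum2=76
  after byte 5 (EA): sum1=136, sum2=212
Checksum = sum2·256 + sum1 = 212·256 + 136 = 54408 = 0xD488.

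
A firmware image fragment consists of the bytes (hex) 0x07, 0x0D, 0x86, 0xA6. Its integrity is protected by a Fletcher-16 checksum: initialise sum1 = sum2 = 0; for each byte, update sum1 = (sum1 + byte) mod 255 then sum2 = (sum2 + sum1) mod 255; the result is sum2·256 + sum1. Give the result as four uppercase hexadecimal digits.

F641

Running sums (mod 255):
  after byte 0 (0x07): sum1=7, sum2=7
  after byte 1 (0x0D): sum1=20, sum2=27
  after byte 2 (0x86): sum1=154, sum2=181
  after byte 3 (0xA6): sum1=65, sum2=246
Checksum = sum2·256 + sum1 = 246·256 + 65 = 63041 = 0xF641.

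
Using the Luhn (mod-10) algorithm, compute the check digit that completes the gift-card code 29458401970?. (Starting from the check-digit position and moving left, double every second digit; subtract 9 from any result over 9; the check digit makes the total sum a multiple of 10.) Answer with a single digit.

6

Partial digits right→left: 0 7 9 1 0 4 8 5 4 9 2
Double every second digit counting from the check-digit position (so the 1st, 3rd, 5th, ... of the partial from the right).
  doubled (with −9 where >9): 0 9 0 7 8 4 → sum 28
  kept as-is: 7 1 4 5 9 → sum 26
Total = 28 + 26 = 54.
Check digit = (10 − (54 mod 10)) mod 10 = 6.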